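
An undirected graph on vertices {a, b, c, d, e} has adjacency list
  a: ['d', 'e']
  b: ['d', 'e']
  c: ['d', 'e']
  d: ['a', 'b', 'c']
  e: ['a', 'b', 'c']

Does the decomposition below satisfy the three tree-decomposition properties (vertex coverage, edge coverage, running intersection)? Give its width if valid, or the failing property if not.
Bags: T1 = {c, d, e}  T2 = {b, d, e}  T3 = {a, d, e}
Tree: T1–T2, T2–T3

Yes; width 2.

Checking the three conditions: (i) the bags cover all of {a, b, c, d, e}; (ii) for each edge, some bag contains both endpoints; (iii) the bags containing any fixed vertex form a subtree. All hold, so the decomposition is valid with width 3 − 1 = 2.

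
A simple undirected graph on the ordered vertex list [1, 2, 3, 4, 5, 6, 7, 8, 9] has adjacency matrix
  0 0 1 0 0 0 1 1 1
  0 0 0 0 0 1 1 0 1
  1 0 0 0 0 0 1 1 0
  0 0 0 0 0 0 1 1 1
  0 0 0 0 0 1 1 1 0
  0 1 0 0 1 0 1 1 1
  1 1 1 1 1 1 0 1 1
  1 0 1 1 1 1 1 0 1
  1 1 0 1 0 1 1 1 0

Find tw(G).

3

A width-3 tree decomposition is:
Bags: B1 = {1, 7, 8, 9}  B2 = {4, 7, 8, 9}  B3 = {1, 3, 7, 8}  B4 = {6, 7, 8, 9}  B5 = {2, 6, 7, 9}  B6 = {5, 6, 7, 8}
Tree: B1–B2, B1–B3, B1–B4, B4–B5, B4–B6
The largest bag has 4 vertices, giving width 3; this decomposition certifies tw(G) ≤ 3. For the lower bound, the 4 vertices {1, 7, 8, 9} are pairwise adjacent, and any tree decomposition puts a clique entirely inside one bag — forcing width ≥ 3. Combining the bounds, tw(G) = 3.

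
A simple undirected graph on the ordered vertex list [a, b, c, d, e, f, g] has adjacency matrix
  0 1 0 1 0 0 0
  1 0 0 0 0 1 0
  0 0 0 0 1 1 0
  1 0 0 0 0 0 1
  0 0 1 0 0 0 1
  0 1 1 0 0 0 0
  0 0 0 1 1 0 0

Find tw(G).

A width-2 tree decomposition is:
Bags: B1 = {a, b, f}  B2 = {a, d, f}  B3 = {d, f, g}  B4 = {e, f, g}  B5 = {c, e, f}
Tree: B1–B2, B2–B3, B3–B4, B4–B5
Each bag holds 3 vertices, so the decomposition has width 2, which upper-bounds the treewidth. Since f–b–a–d–g–e–c–f is a cycle in G, G is not acyclic. Forests are exactly the graphs of treewidth ≤ 1, so tw(G) ≥ 2. Combining the bounds, tw(G) = 2.

2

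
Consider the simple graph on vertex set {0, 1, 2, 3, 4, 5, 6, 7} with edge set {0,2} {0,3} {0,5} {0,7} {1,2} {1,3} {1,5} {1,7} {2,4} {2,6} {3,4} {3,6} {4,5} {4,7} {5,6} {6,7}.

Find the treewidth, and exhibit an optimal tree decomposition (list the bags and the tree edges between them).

Treewidth 4.
One optimal decomposition is:
Bags: B1 = {1, 2, 3, 5, 7}  B2 = {2, 3, 5, 6, 7}  B3 = {0, 2, 3, 5, 7}  B4 = {2, 3, 4, 5, 7}
Tree: B1–B2, B2–B3, B3–B4

The largest bag has 5 vertices, giving width 4; this decomposition certifies tw(G) ≤ 4. For the lower bound: the 5 vertex sets {1,2}, {3,6}, {0,7}, {5}, {4} are disjoint, each induces a connected subgraph, and every pair is joined by at least one edge of G. Contracting each set to a single vertex therefore yields K_{5} as a minor, and since treewidth is minor-monotone, tw(G) ≥ tw(K_{5}) = 4. Combining the bounds, tw(G) = 4.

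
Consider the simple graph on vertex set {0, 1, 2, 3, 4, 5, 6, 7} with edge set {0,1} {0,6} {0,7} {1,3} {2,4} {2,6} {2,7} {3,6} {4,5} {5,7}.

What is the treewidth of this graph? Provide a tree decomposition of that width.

Treewidth 2.
One such decomposition:
Bags: B1 = {1, 3, 6}  B2 = {0, 1, 6}  B3 = {0, 2, 6}  B4 = {0, 2, 7}  B5 = {2, 4, 7}  B6 = {4, 5, 7}
Tree: B1–B2, B2–B3, B3–B4, B4–B5, B5–B6

Every bag has size at most 3, so the width is 3 − 1 = 2 and tw(G) ≤ 2. For the lower bound, G contains the cycle 3–1–0–6–3, so G is not a forest; only forests have treewidth ≤ 1, hence tw(G) ≥ 2. Combining the bounds, tw(G) = 2.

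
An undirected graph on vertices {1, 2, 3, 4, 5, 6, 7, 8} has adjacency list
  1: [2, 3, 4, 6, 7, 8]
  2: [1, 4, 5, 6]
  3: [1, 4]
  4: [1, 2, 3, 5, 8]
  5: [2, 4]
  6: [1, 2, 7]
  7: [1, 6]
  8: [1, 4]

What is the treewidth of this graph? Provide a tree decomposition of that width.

The largest bag has 3 vertices, giving width 2; this decomposition certifies tw(G) ≤ 2. Conversely, {1, 4, 8} is a clique of size 3, and the vertices of any clique must share a bag in every tree decomposition; so some bag has ≥ 3 vertices and tw(G) ≥ 2. Hence tw(G) = 2 exactly.

Treewidth 2.
One optimal decomposition is:
Bags: B1 = {1, 2, 4}  B2 = {2, 4, 5}  B3 = {1, 4, 8}  B4 = {1, 2, 6}  B5 = {1, 3, 4}  B6 = {1, 6, 7}
Tree: B1–B2, B1–B3, B1–B4, B1–B5, B4–B6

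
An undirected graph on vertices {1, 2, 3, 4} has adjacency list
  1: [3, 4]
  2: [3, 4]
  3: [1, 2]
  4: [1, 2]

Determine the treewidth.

A width-2 tree decomposition is:
Bags: B1 = {1, 2, 3}  B2 = {1, 2, 4}
Tree: B1–B2
Every bag has size at most 3, so the width is 3 − 1 = 2 and tw(G) ≤ 2. Since 2–3–1–4–2 is a cycle in G, G is not acyclic. Forests are exactly the graphs of treewidth ≤ 1, so tw(G) ≥ 2. The upper and lower bounds meet at 2, so that is the treewidth.

2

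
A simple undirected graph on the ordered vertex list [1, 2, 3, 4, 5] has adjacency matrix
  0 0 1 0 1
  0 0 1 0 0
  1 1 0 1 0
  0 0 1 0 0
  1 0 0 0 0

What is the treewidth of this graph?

A width-1 tree decomposition is:
Bags: B1 = {1, 3}  B2 = {1, 5}  B3 = {3, 4}  B4 = {2, 3}
Tree: B1–B2, B1–B3, B1–B4
Each bag holds 2 vertices, so the decomposition has width 1, which upper-bounds the treewidth. Since G has at least one edge (e.g. 1–3), it is not an edgeless graph, so tw(G) ≥ 1. Hence tw(G) = 1 exactly.

1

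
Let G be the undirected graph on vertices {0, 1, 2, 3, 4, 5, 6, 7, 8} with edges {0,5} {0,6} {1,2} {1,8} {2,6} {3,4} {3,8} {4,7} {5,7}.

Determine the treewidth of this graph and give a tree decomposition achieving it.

The largest bag has 3 vertices, giving width 2; this decomposition certifies tw(G) ≤ 2. Since 5–7–4–3–8–1–2–6–0–5 is a cycle in G, G is not acyclic. Forests are exactly the graphs of treewidth ≤ 1, so tw(G) ≥ 2. Therefore the treewidth is 2.

Treewidth 2.
One optimal decomposition is:
Bags: B1 = {4, 5, 7}  B2 = {3, 4, 5}  B3 = {3, 5, 8}  B4 = {1, 5, 8}  B5 = {1, 2, 5}  B6 = {2, 5, 6}  B7 = {0, 5, 6}
Tree: B1–B2, B2–B3, B3–B4, B4–B5, B5–B6, B6–B7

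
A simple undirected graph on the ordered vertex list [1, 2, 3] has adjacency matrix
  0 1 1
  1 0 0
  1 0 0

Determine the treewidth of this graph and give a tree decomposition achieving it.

Treewidth 1.
One optimal decomposition is:
Bags: B1 = {1, 3}  B2 = {1, 2}
Tree: B1–B2

Each bag holds 2 vertices, so the decomposition has width 1, which upper-bounds the treewidth. Any graph with an edge has treewidth ≥ 1, and G has the edge 3–1. Therefore the treewidth is 1.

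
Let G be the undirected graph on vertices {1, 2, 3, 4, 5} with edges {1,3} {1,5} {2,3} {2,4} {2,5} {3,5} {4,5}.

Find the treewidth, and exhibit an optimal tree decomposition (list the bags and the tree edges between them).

Treewidth 2.
Bags: B1 = {2, 3, 5}  B2 = {2, 4, 5}  B3 = {1, 3, 5}
Tree: B1–B2, B1–B3

Every bag has size at most 3, so the width is 3 − 1 = 2 and tw(G) ≤ 2. On the other hand G contains the 3-clique {1, 3, 5}. A clique must lie in a single bag of any decomposition, so no decomposition can have width below 2. Therefore the treewidth is 2.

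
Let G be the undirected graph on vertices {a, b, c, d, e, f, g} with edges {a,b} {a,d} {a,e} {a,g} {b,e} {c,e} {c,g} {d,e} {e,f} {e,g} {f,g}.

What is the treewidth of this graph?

A width-2 tree decomposition is:
Bags: B1 = {a, d, e}  B2 = {a, e, g}  B3 = {c, e, g}  B4 = {e, f, g}  B5 = {a, b, e}
Tree: B1–B2, B2–B3, B3–B4, B2–B5
Every bag has size at most 3, so the width is 3 − 1 = 2 and tw(G) ≤ 2. For the lower bound, the 3 vertices {a, d, e} are pairwise adjacent, and any tree decomposition puts a clique entirely inside one bag — forcing width ≥ 2. The upper and lower bounds meet at 2, so that is the treewidth.

2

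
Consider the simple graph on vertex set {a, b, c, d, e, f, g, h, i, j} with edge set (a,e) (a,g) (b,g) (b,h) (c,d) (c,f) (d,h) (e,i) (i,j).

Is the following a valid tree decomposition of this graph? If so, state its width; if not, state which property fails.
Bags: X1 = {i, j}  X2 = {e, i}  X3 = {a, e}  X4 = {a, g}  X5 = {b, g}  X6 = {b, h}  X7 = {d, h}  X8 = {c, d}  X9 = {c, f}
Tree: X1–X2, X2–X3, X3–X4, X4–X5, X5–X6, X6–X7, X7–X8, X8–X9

Every vertex of G appears in some bag (union = {a, b, c, d, e, f, g, h, i, j}); every edge is covered by a bag; and for each vertex v the set of bags containing v is connected in the bag tree. The decomposition is therefore valid. The largest bag has 2 vertices, so the width is 1.

Yes; width 1.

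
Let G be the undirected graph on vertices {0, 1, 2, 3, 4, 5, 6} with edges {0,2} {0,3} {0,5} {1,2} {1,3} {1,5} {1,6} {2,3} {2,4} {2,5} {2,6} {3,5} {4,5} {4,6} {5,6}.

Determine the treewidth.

3

A width-3 tree decomposition is:
Bags: B1 = {1, 2, 5, 6}  B2 = {1, 2, 3, 5}  B3 = {0, 2, 3, 5}  B4 = {2, 4, 5, 6}
Tree: B1–B2, B2–B3, B1–B4
Each bag holds 4 vertices, so the decomposition has width 3, which upper-bounds the treewidth. On the other hand G contains the 4-clique {0, 2, 3, 5}. A clique must lie in a single bag of any decomposition, so no decomposition can have width below 3. The upper and lower bounds meet at 3, so that is the treewidth.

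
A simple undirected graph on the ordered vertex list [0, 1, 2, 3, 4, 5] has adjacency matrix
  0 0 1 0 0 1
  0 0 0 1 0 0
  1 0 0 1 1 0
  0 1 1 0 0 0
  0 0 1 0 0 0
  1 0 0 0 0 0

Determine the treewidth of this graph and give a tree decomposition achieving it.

Treewidth 1.
Bags: B1 = {2, 3}  B2 = {2, 4}  B3 = {1, 3}  B4 = {0, 2}  B5 = {0, 5}
Tree: B1–B2, B1–B3, B1–B4, B4–B5

Each bag holds 2 vertices, so the decomposition has width 1, which upper-bounds the treewidth. G has an edge, so its treewidth is at least 1. The upper and lower bounds meet at 1, so that is the treewidth.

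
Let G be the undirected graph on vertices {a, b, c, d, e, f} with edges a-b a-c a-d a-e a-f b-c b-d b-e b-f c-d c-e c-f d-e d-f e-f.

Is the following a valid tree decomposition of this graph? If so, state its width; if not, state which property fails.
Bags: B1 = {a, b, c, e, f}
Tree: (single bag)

No — vertex d appears in no bag.

A tree decomposition must satisfy three properties: every vertex lies in some bag; for every edge, both endpoints lie together in some bag; and for every vertex, the bags containing it form a connected subtree. Here vertex d appears in no bag, so the decomposition is invalid.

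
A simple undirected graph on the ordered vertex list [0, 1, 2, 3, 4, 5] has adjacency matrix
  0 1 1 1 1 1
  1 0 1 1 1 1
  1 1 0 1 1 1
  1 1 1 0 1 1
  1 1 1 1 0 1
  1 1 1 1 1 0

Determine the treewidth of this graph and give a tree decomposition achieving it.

Treewidth 5.
One optimal decomposition is:
Bags: B1 = {0, 1, 2, 3, 4, 5}
Tree: (single bag)

A single bag containing all 6 vertices is trivially a valid decomposition of width 5. For the lower bound, the 6 vertices {0, 1, 2, 3, 4, 5} are pairwise adjacent, and any tree decomposition puts a clique entirely inside one bag — forcing width ≥ 5. Combining the bounds, tw(G) = 5.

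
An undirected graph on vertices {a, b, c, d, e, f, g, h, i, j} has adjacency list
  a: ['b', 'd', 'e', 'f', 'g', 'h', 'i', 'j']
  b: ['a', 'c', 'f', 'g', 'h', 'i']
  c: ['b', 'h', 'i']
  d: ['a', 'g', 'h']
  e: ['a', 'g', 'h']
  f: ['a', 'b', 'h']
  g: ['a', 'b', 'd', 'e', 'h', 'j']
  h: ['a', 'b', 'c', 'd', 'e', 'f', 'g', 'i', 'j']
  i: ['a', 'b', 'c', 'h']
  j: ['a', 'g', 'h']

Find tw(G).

3

A width-3 tree decomposition is:
Bags: B1 = {a, b, g, h}  B2 = {a, g, h, j}  B3 = {a, b, h, i}  B4 = {b, c, h, i}  B5 = {a, d, g, h}  B6 = {a, e, g, h}  B7 = {a, b, f, h}
Tree: B1–B2, B1–B3, B3–B4, B1–B5, B2–B6, B3–B7
The largest bag has 4 vertices, giving width 3; this decomposition certifies tw(G) ≤ 3. For the lower bound, the 4 vertices {b, c, h, i} are pairwise adjacent, and any tree decomposition puts a clique entirely inside one bag — forcing width ≥ 3. Therefore the treewidth is 3.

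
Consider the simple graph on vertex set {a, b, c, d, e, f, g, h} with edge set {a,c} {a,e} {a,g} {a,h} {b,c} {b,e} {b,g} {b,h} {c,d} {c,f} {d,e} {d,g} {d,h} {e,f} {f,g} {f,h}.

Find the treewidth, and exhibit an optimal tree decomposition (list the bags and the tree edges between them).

Treewidth 4.
One optimal decomposition is:
Bags: B1 = {a, b, d, f, g}  B2 = {a, b, c, d, f}  B3 = {a, b, d, f, h}  B4 = {a, b, d, e, f}
Tree: B1–B2, B2–B3, B3–B4

Each bag holds 5 vertices, so the decomposition has width 4, which upper-bounds the treewidth. For the lower bound: the 5 vertex sets {a,g}, {b,c}, {d,h}, {f}, {e} are disjoint, each induces a connected subgraph, and every pair is joined by at least one edge of G. Contracting each set to a single vertex therefore yields K_{5} as a minor, and since treewidth is minor-monotone, tw(G) ≥ tw(K_{5}) = 4. The upper and lower bounds meet at 4, so that is the treewidth.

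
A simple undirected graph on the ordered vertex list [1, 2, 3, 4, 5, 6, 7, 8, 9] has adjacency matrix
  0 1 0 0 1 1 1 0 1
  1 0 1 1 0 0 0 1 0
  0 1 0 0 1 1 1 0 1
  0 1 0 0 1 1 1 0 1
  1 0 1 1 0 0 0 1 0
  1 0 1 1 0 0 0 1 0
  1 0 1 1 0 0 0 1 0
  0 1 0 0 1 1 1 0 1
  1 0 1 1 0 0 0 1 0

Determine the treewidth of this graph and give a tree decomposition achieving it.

Treewidth 4.
One optimal decomposition is:
Bags: B1 = {1, 3, 4, 6, 8}  B2 = {1, 3, 4, 5, 8}  B3 = {1, 3, 4, 8, 9}  B4 = {1, 3, 4, 7, 8}  B5 = {1, 2, 3, 4, 8}
Tree: B1–B2, B2–B3, B3–B4, B4–B5

The largest bag has 5 vertices, giving width 4; this decomposition certifies tw(G) ≤ 4. For the lower bound: the 5 vertex sets {3,6}, {5,8}, {1,9}, {4}, {7} are disjoint, each induces a connected subgraph, and every pair is joined by at least one edge of G. Contracting each set to a single vertex therefore yields K_{5} as a minor, and since treewidth is minor-monotone, tw(G) ≥ tw(K_{5}) = 4. Hence tw(G) = 4 exactly.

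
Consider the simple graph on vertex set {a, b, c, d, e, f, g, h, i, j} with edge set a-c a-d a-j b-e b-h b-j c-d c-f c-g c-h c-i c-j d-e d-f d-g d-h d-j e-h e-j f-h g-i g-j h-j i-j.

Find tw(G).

3

A width-3 tree decomposition is:
Bags: B1 = {c, d, h, j}  B2 = {d, e, h, j}  B3 = {b, e, h, j}  B4 = {a, c, d, j}  B5 = {c, d, g, j}  B6 = {c, d, f, h}  B7 = {c, g, i, j}
Tree: B1–B2, B2–B3, B1–B4, B4–B5, B1–B6, B5–B7
Every bag has size at most 4, so the width is 4 − 1 = 3 and tw(G) ≤ 3. For the lower bound, the 4 vertices {d, e, h, j} are pairwise adjacent, and any tree decomposition puts a clique entirely inside one bag — forcing width ≥ 3. Combining the bounds, tw(G) = 3.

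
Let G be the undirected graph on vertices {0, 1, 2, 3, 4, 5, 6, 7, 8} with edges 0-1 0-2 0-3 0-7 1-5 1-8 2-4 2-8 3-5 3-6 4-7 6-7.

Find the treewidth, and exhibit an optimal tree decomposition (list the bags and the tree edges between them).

Treewidth 3.
Bags: B1 = {3, 5, 6, 7}  B2 = {0, 3, 5, 7}  B3 = {0, 1, 5, 7}  B4 = {0, 1, 4, 7}  B5 = {0, 1, 2, 4}  B6 = {1, 2, 4, 8}
Tree: B1–B2, B2–B3, B3–B4, B4–B5, B5–B6

The largest bag has 4 vertices, giving width 3; this decomposition certifies tw(G) ≤ 3. For the lower bound: the 4 vertex sets {3,5,6}, {7}, {0}, {1,2,4,8} are disjoint, each induces a connected subgraph, and every pair is joined by at least one edge of G. Contracting each set to a single vertex therefore yields K_{4} as a minor, and since treewidth is minor-monotone, tw(G) ≥ tw(K_{4}) = 3. Therefore the treewidth is 3.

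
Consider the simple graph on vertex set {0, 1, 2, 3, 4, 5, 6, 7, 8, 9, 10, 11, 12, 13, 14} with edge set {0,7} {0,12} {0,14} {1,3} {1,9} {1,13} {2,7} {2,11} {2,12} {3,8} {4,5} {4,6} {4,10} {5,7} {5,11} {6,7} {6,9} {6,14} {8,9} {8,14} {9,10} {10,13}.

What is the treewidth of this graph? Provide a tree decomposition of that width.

Treewidth 3.
Bags: B1 = {1, 3, 8, 13}  B2 = {1, 8, 9, 13}  B3 = {8, 9, 10, 13}  B4 = {8, 9, 10, 14}  B5 = {6, 9, 10, 14}  B6 = {4, 6, 10, 14}  B7 = {0, 4, 6, 14}  B8 = {0, 4, 6, 7}  B9 = {0, 4, 5, 7}  B10 = {0, 5, 7, 12}  B11 = {2, 5, 7, 12}  B12 = {2, 5, 11, 12}
Tree: B1–B2, B2–B3, B3–B4, B4–B5, B5–B6, B6–B7, B7–B8, B8–B9, B9–B10, B10–B11, B11–B12

The largest bag has 4 vertices, giving width 3; this decomposition certifies tw(G) ≤ 3. For the lower bound: the 4 vertex sets {1,3,13}, {8}, {9}, {4,6,10,14} are disjoint, each induces a connected subgraph, and every pair is joined by at least one edge of G. Contracting each set to a single vertex therefore yields K_{4} as a minor, and since treewidth is minor-monotone, tw(G) ≥ tw(K_{4}) = 3. Therefore the treewidth is 3.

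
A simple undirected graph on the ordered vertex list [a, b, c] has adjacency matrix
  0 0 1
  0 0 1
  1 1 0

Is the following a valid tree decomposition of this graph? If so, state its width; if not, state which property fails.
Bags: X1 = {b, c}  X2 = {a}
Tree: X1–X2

A tree decomposition must satisfy three properties: every vertex lies in some bag; for every edge, both endpoints lie together in some bag; and for every vertex, the bags containing it form a connected subtree. Here edge (c,a) lies in no bag, so the decomposition is invalid.

No — edge (c,a) lies in no bag.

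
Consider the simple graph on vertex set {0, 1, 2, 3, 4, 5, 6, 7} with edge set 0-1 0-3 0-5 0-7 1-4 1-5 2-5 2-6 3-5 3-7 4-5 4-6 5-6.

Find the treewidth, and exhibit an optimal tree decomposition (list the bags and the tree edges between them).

The largest bag has 3 vertices, giving width 2; this decomposition certifies tw(G) ≤ 2. On the other hand G contains the 3-clique {0, 1, 5}. A clique must lie in a single bag of any decomposition, so no decomposition can have width below 2. Therefore the treewidth is 2.

Treewidth 2.
One optimal decomposition is:
Bags: B1 = {0, 1, 5}  B2 = {1, 4, 5}  B3 = {0, 3, 5}  B4 = {4, 5, 6}  B5 = {0, 3, 7}  B6 = {2, 5, 6}
Tree: B1–B2, B1–B3, B2–B4, B3–B5, B4–B6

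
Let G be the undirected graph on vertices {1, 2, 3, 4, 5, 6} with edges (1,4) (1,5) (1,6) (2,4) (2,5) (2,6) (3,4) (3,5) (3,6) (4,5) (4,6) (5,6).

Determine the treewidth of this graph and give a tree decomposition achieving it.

Each bag holds 4 vertices, so the decomposition has width 3, which upper-bounds the treewidth. On the other hand G contains the 4-clique {1, 4, 5, 6}. A clique must lie in a single bag of any decomposition, so no decomposition can have width below 3. Combining the bounds, tw(G) = 3.

Treewidth 3.
One such decomposition:
Bags: B1 = {2, 4, 5, 6}  B2 = {1, 4, 5, 6}  B3 = {3, 4, 5, 6}
Tree: B1–B2, B1–B3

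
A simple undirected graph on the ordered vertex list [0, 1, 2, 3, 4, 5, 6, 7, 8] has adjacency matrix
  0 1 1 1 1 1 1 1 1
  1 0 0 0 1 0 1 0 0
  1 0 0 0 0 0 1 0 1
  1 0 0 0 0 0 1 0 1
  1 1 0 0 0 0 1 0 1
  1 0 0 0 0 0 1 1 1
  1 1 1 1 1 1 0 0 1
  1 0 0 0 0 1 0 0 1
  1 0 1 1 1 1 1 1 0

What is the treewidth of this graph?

3

A width-3 tree decomposition is:
Bags: B1 = {0, 5, 7, 8}  B2 = {0, 5, 6, 8}  B3 = {0, 4, 6, 8}  B4 = {0, 3, 6, 8}  B5 = {0, 2, 6, 8}  B6 = {0, 1, 4, 6}
Tree: B1–B2, B2–B3, B3–B4, B3–B5, B3–B6
Each bag holds 4 vertices, so the decomposition has width 3, which upper-bounds the treewidth. On the other hand G contains the 4-clique {0, 2, 6, 8}. A clique must lie in a single bag of any decomposition, so no decomposition can have width below 3. Therefore the treewidth is 3.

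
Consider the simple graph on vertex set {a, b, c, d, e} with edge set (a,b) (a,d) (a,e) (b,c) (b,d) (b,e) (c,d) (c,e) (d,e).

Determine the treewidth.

A width-3 tree decomposition is:
Bags: B1 = {a, b, d, e}  B2 = {b, c, d, e}
Tree: B1–B2
Each bag holds 4 vertices, so the decomposition has width 3, which upper-bounds the treewidth. For the lower bound, the 4 vertices {b, c, d, e} are pairwise adjacent, and any tree decomposition puts a clique entirely inside one bag — forcing width ≥ 3. Therefore the treewidth is 3.

3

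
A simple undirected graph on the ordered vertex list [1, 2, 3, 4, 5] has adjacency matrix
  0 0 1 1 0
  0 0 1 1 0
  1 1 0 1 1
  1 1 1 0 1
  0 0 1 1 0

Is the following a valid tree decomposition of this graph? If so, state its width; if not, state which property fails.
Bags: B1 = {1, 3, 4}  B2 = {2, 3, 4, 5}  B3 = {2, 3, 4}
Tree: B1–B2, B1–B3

No — bags containing vertex 2 are not connected in the tree.

A tree decomposition must satisfy three properties: every vertex lies in some bag; for every edge, both endpoints lie together in some bag; and for every vertex, the bags containing it form a connected subtree. Here bags containing vertex 2 are not connected in the tree, so the decomposition is invalid.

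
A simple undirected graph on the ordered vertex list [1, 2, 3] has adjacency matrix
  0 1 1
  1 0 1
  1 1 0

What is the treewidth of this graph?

A width-2 tree decomposition is:
Bags: B1 = {1, 2, 3}
Tree: (single bag)
A single bag containing all 3 vertices is trivially a valid decomposition of width 2. For the lower bound, the 3 vertices {1, 2, 3} are pairwise adjacent, and any tree decomposition puts a clique entirely inside one bag — forcing width ≥ 2. Therefore the treewidth is 2.

2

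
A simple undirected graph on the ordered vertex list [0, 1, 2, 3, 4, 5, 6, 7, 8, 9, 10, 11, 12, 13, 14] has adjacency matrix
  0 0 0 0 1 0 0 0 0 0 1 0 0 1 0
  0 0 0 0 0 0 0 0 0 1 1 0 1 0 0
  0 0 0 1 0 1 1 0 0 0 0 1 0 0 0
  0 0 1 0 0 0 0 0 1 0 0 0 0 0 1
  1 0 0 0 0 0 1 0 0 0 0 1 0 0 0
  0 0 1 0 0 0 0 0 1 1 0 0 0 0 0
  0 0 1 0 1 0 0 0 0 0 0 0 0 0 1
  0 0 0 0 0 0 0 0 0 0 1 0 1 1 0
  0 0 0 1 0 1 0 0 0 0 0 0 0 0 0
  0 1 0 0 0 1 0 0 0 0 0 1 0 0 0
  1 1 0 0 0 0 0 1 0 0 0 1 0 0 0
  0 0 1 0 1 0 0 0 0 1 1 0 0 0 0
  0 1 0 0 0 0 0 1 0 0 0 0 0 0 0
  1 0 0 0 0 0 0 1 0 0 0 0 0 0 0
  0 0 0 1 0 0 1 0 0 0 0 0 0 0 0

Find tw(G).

3

A width-3 tree decomposition is:
Bags: B1 = {3, 5, 8, 14}  B2 = {2, 3, 5, 14}  B3 = {2, 5, 6, 14}  B4 = {2, 5, 6, 9}  B5 = {2, 6, 9, 11}  B6 = {4, 6, 9, 11}  B7 = {1, 4, 9, 11}  B8 = {1, 4, 10, 11}  B9 = {0, 1, 4, 10}  B10 = {0, 1, 10, 12}  B11 = {0, 7, 10, 12}  B12 = {0, 7, 12, 13}
Tree: B1–B2, B2–B3, B3–B4, B4–B5, B5–B6, B6–B7, B7–B8, B8–B9, B9–B10, B10–B11, B11–B12
Every bag has size at most 4, so the width is 4 − 1 = 3 and tw(G) ≤ 3. For the lower bound: the 4 vertex sets {3,8,14}, {5}, {2}, {4,6,9,11} are disjoint, each induces a connected subgraph, and every pair is joined by at least one edge of G. Contracting each set to a single vertex therefore yields K_{4} as a minor, and since treewidth is minor-monotone, tw(G) ≥ tw(K_{4}) = 3. The upper and lower bounds meet at 3, so that is the treewidth.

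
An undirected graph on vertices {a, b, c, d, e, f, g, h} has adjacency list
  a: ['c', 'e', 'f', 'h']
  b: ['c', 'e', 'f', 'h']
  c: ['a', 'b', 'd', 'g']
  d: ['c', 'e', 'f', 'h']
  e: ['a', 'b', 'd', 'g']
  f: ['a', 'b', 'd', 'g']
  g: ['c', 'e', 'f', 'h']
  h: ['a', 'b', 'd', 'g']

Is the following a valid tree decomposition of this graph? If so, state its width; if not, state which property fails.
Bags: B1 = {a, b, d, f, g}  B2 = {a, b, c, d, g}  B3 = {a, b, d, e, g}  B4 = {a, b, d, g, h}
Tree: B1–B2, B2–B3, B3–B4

Checking the three conditions: (i) the bags cover all of {a, b, c, d, e, f, g, h}; (ii) for each edge, some bag contains both endpoints; (iii) the bags containing any fixed vertex form a subtree. All hold, so the decomposition is valid with width 5 − 1 = 4.

Yes; width 4.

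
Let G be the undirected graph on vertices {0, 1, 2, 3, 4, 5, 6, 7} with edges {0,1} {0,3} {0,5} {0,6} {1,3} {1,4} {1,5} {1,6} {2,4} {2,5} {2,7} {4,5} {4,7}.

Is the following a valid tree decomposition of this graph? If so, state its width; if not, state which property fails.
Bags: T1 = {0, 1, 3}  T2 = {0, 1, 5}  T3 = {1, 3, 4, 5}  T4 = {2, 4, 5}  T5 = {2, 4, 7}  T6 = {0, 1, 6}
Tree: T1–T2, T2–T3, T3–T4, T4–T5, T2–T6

No — bags containing vertex 3 are not connected in the tree.

A tree decomposition must satisfy three properties: every vertex lies in some bag; for every edge, both endpoints lie together in some bag; and for every vertex, the bags containing it form a connected subtree. Here bags containing vertex 3 are not connected in the tree, so the decomposition is invalid.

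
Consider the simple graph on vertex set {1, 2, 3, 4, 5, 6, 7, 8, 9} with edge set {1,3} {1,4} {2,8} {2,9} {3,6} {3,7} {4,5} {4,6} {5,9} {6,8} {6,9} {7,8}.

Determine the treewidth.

A width-3 tree decomposition is:
Bags: B1 = {2, 5, 8, 9}  B2 = {5, 6, 8, 9}  B3 = {4, 5, 6, 8}  B4 = {4, 6, 7, 8}  B5 = {3, 4, 6, 7}  B6 = {1, 3, 4, 7}
Tree: B1–B2, B2–B3, B3–B4, B4–B5, B5–B6
Every bag has size at most 4, so the width is 4 − 1 = 3 and tw(G) ≤ 3. For the lower bound: the 4 vertex sets {2,5,9}, {8}, {6}, {1,3,4,7} are disjoint, each induces a connected subgraph, and every pair is joined by at least one edge of G. Contracting each set to a single vertex therefore yields K_{4} as a minor, and since treewidth is minor-monotone, tw(G) ≥ tw(K_{4}) = 3. Therefore the treewidth is 3.

3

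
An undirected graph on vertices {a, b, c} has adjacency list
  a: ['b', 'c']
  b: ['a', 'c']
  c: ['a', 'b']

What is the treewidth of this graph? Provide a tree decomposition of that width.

A single bag containing all 3 vertices is trivially a valid decomposition of width 2. Conversely, {a, b, c} is a clique of size 3, and the vertices of any clique must share a bag in every tree decomposition; so some bag has ≥ 3 vertices and tw(G) ≥ 2. Hence tw(G) = 2 exactly.

Treewidth 2.
One such decomposition:
Bags: B1 = {a, b, c}
Tree: (single bag)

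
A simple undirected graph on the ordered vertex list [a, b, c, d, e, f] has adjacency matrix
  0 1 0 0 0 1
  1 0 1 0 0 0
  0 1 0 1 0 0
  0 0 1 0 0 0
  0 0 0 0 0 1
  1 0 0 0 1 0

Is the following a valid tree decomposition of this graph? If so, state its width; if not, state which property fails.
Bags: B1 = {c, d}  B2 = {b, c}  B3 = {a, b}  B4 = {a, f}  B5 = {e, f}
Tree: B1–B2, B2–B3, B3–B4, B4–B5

Yes; width 1.

Checking the three conditions: (i) the bags cover all of {a, b, c, d, e, f}; (ii) for each edge, some bag contains both endpoints; (iii) the bags containing any fixed vertex form a subtree. All hold, so the decomposition is valid with width 2 − 1 = 1.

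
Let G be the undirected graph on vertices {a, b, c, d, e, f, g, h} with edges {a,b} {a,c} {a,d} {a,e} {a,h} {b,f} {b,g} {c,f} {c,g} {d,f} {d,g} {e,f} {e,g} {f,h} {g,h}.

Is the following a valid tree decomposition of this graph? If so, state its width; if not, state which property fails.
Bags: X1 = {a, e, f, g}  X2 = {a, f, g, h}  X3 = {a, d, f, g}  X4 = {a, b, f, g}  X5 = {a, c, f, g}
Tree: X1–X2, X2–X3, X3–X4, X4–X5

Vertex coverage: the bags together contain {a, b, c, d, e, f, g, h}, the full vertex set. Edge coverage: each edge of G has both endpoints in at least one bag. Running intersection: for every vertex, the bags containing it form a connected subtree. All three properties hold, so this is a valid tree decomposition of width max|bag| − 1 = 3, and hence tw(G) ≤ 3.

Yes; width 3.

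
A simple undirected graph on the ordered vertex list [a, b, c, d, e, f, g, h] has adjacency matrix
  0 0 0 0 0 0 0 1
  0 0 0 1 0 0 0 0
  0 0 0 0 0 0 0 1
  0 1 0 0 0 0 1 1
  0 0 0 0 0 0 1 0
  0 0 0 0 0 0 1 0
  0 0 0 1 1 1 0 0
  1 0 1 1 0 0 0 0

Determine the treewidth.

1

A width-1 tree decomposition is:
Bags: B1 = {d, g}  B2 = {d, h}  B3 = {c, h}  B4 = {f, g}  B5 = {b, d}  B6 = {e, g}  B7 = {a, h}
Tree: B1–B2, B2–B3, B1–B4, B2–B5, B1–B6, B3–B7
Each bag holds 2 vertices, so the decomposition has width 1, which upper-bounds the treewidth. G has an edge, so its treewidth is at least 1. The upper and lower bounds meet at 1, so that is the treewidth.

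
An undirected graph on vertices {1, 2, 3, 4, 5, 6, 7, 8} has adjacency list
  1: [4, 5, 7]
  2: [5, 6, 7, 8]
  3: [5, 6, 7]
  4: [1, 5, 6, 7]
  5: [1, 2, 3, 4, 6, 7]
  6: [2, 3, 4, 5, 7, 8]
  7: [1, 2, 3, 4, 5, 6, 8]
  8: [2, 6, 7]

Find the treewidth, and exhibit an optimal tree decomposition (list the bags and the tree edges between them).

Treewidth 3.
One optimal decomposition is:
Bags: B1 = {2, 5, 6, 7}  B2 = {3, 5, 6, 7}  B3 = {4, 5, 6, 7}  B4 = {2, 6, 7, 8}  B5 = {1, 4, 5, 7}
Tree: B1–B2, B1–B3, B1–B4, B3–B5

Every bag has size at most 4, so the width is 4 − 1 = 3 and tw(G) ≤ 3. For the lower bound, the 4 vertices {2, 6, 7, 8} are pairwise adjacent, and any tree decomposition puts a clique entirely inside one bag — forcing width ≥ 3. Combining the bounds, tw(G) = 3.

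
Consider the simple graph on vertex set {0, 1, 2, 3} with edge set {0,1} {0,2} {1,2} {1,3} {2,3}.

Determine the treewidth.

A width-2 tree decomposition is:
Bags: B1 = {0, 1, 2}  B2 = {1, 2, 3}
Tree: B1–B2
Every bag has size at most 3, so the width is 3 − 1 = 2 and tw(G) ≤ 2. On the other hand G contains the 3-clique {0, 1, 2}. A clique must lie in a single bag of any decomposition, so no decomposition can have width below 2. Therefore the treewidth is 2.

2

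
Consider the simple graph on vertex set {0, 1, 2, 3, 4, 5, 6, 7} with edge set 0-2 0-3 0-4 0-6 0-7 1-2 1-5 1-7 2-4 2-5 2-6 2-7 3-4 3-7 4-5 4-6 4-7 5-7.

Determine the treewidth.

3

A width-3 tree decomposition is:
Bags: B1 = {2, 4, 5, 7}  B2 = {0, 2, 4, 7}  B3 = {0, 2, 4, 6}  B4 = {1, 2, 5, 7}  B5 = {0, 3, 4, 7}
Tree: B1–B2, B2–B3, B1–B4, B2–B5
Every bag has size at most 4, so the width is 4 − 1 = 3 and tw(G) ≤ 3. For the lower bound, the 4 vertices {1, 2, 5, 7} are pairwise adjacent, and any tree decomposition puts a clique entirely inside one bag — forcing width ≥ 3. Combining the bounds, tw(G) = 3.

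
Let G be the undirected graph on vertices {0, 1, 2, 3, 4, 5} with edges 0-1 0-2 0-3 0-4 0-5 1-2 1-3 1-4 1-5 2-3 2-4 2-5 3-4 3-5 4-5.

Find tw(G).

5

A width-5 tree decomposition is:
Bags: B1 = {0, 1, 2, 3, 4, 5}
Tree: (single bag)
A single bag containing all 6 vertices is trivially a valid decomposition of width 5. On the other hand G contains the 6-clique {0, 1, 2, 3, 4, 5}. A clique must lie in a single bag of any decomposition, so no decomposition can have width below 5. Hence tw(G) = 5 exactly.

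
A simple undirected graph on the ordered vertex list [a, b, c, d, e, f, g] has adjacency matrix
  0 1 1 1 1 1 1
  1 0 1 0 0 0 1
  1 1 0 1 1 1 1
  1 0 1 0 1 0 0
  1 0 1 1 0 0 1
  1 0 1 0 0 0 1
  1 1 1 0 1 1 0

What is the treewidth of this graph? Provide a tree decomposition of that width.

Each bag holds 4 vertices, so the decomposition has width 3, which upper-bounds the treewidth. On the other hand G contains the 4-clique {a, c, d, e}. A clique must lie in a single bag of any decomposition, so no decomposition can have width below 3. The upper and lower bounds meet at 3, so that is the treewidth.

Treewidth 3.
Bags: B1 = {a, c, e, g}  B2 = {a, b, c, g}  B3 = {a, c, f, g}  B4 = {a, c, d, e}
Tree: B1–B2, B1–B3, B1–B4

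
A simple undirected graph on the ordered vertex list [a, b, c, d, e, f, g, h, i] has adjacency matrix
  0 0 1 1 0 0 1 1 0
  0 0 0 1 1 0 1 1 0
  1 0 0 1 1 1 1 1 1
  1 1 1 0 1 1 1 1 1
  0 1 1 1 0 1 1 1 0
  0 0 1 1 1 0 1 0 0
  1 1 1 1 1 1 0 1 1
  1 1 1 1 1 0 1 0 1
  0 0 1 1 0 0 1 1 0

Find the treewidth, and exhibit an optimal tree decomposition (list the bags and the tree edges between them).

Treewidth 4.
One optimal decomposition is:
Bags: B1 = {c, d, e, g, h}  B2 = {c, d, e, f, g}  B3 = {a, c, d, g, h}  B4 = {b, d, e, g, h}  B5 = {c, d, g, h, i}
Tree: B1–B2, B1–B3, B1–B4, B3–B5

Each bag holds 5 vertices, so the decomposition has width 4, which upper-bounds the treewidth. For the lower bound, the 5 vertices {c, d, e, g, h} are pairwise adjacent, and any tree decomposition puts a clique entirely inside one bag — forcing width ≥ 4. The upper and lower bounds meet at 4, so that is the treewidth.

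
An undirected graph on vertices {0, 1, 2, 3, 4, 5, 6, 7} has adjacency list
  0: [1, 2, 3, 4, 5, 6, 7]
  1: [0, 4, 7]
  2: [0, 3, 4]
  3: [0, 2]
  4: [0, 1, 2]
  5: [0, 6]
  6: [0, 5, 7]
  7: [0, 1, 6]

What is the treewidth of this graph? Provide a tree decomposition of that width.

Treewidth 2.
Bags: B1 = {0, 6, 7}  B2 = {0, 5, 6}  B3 = {0, 1, 7}  B4 = {0, 1, 4}  B5 = {0, 2, 4}  B6 = {0, 2, 3}
Tree: B1–B2, B1–B3, B3–B4, B4–B5, B5–B6

The largest bag has 3 vertices, giving width 2; this decomposition certifies tw(G) ≤ 2. On the other hand G contains the 3-clique {0, 1, 4}. A clique must lie in a single bag of any decomposition, so no decomposition can have width below 2. Combining the bounds, tw(G) = 2.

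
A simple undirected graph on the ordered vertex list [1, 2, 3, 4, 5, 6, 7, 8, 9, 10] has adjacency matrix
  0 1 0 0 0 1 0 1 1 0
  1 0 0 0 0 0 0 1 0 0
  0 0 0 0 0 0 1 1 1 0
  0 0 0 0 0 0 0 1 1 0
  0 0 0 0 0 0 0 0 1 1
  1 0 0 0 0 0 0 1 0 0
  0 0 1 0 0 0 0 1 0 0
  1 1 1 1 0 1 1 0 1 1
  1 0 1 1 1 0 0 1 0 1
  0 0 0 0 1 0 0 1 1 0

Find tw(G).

A width-2 tree decomposition is:
Bags: B1 = {1, 8, 9}  B2 = {8, 9, 10}  B3 = {3, 8, 9}  B4 = {1, 2, 8}  B5 = {1, 6, 8}  B6 = {4, 8, 9}  B7 = {3, 7, 8}  B8 = {5, 9, 10}
Tree: B1–B2, B2–B3, B1–B4, B1–B5, B2–B6, B3–B7, B2–B8
Every bag has size at most 3, so the width is 3 − 1 = 2 and tw(G) ≤ 2. For the lower bound, the 3 vertices {1, 8, 9} are pairwise adjacent, and any tree decomposition puts a clique entirely inside one bag — forcing width ≥ 2. Combining the bounds, tw(G) = 2.

2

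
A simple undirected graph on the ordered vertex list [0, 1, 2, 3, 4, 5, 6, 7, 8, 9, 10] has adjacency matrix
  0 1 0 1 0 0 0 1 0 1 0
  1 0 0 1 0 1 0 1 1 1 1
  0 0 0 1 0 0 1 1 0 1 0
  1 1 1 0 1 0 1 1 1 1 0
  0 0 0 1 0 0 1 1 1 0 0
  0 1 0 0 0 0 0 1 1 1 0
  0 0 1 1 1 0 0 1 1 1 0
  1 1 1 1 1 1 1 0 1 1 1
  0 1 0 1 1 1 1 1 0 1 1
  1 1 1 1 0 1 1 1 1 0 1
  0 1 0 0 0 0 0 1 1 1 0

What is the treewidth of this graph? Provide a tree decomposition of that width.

Treewidth 4.
One optimal decomposition is:
Bags: B1 = {1, 5, 7, 8, 9}  B2 = {1, 3, 7, 8, 9}  B3 = {1, 7, 8, 9, 10}  B4 = {3, 6, 7, 8, 9}  B5 = {3, 4, 6, 7, 8}  B6 = {2, 3, 6, 7, 9}  B7 = {0, 1, 3, 7, 9}
Tree: B1–B2, B1–B3, B2–B4, B4–B5, B4–B6, B2–B7

Every bag has size at most 5, so the width is 5 − 1 = 4 and tw(G) ≤ 4. For the lower bound, the 5 vertices {0, 1, 3, 7, 9} are pairwise adjacent, and any tree decomposition puts a clique entirely inside one bag — forcing width ≥ 4. The upper and lower bounds meet at 4, so that is the treewidth.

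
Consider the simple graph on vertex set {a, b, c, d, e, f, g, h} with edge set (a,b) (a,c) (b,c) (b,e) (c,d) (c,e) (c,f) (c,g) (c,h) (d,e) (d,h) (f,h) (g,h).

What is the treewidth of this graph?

A width-2 tree decomposition is:
Bags: B1 = {a, b, c}  B2 = {b, c, e}  B3 = {c, d, e}  B4 = {c, d, h}  B5 = {c, f, h}  B6 = {c, g, h}
Tree: B1–B2, B2–B3, B3–B4, B4–B5, B5–B6
The largest bag has 3 vertices, giving width 2; this decomposition certifies tw(G) ≤ 2. For the lower bound, the 3 vertices {c, d, e} are pairwise adjacent, and any tree decomposition puts a clique entirely inside one bag — forcing width ≥ 2. Hence tw(G) = 2 exactly.

2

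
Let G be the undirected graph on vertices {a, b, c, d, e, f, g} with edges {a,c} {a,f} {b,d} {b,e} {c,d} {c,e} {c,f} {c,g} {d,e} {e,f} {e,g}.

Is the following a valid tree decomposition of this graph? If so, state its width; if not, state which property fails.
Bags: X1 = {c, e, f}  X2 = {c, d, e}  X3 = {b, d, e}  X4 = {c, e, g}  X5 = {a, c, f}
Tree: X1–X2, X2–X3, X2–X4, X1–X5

Checking the three conditions: (i) the bags cover all of {a, b, c, d, e, f, g}; (ii) for each edge, some bag contains both endpoints; (iii) the bags containing any fixed vertex form a subtree. All hold, so the decomposition is valid with width 3 − 1 = 2.

Yes; width 2.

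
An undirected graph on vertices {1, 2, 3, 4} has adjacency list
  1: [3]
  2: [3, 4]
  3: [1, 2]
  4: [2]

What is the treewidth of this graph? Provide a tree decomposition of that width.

The largest bag has 2 vertices, giving width 1; this decomposition certifies tw(G) ≤ 1. G has an edge, so its treewidth is at least 1. Hence tw(G) = 1 exactly.

Treewidth 1.
One such decomposition:
Bags: B1 = {2, 3}  B2 = {1, 3}  B3 = {2, 4}
Tree: B1–B2, B1–B3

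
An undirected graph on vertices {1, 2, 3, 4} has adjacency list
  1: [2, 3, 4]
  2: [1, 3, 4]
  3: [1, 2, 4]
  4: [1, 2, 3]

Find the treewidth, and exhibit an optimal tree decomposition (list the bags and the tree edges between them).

Treewidth 3.
One such decomposition:
Bags: B1 = {1, 2, 3, 4}
Tree: (single bag)

With just one bag of size 4, the width is 4 − 1 = 3, so tw(G) ≤ 3. Conversely, {1, 2, 3, 4} is a clique of size 4, and the vertices of any clique must share a bag in every tree decomposition; so some bag has ≥ 4 vertices and tw(G) ≥ 3. Combining the bounds, tw(G) = 3.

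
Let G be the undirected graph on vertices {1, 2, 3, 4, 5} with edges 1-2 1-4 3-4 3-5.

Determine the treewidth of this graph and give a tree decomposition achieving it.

Each bag holds 2 vertices, so the decomposition has width 1, which upper-bounds the treewidth. Any graph with an edge has treewidth ≥ 1, and G has the edge 5–3. Therefore the treewidth is 1.

Treewidth 1.
One optimal decomposition is:
Bags: B1 = {3, 5}  B2 = {3, 4}  B3 = {1, 4}  B4 = {1, 2}
Tree: B1–B2, B2–B3, B3–B4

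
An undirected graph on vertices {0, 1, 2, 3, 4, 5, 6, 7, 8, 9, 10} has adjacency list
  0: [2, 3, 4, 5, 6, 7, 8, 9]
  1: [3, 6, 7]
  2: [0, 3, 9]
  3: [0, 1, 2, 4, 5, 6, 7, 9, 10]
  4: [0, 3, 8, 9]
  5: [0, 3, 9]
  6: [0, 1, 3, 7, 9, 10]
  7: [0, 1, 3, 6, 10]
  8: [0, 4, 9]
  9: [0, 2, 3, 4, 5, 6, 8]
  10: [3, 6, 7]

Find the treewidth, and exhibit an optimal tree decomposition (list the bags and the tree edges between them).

Every bag has size at most 4, so the width is 4 − 1 = 3 and tw(G) ≤ 3. On the other hand G contains the 4-clique {0, 4, 8, 9}. A clique must lie in a single bag of any decomposition, so no decomposition can have width below 3. Therefore the treewidth is 3.

Treewidth 3.
Bags: B1 = {0, 3, 6, 9}  B2 = {0, 2, 3, 9}  B3 = {0, 3, 6, 7}  B4 = {1, 3, 6, 7}  B5 = {3, 6, 7, 10}  B6 = {0, 3, 4, 9}  B7 = {0, 3, 5, 9}  B8 = {0, 4, 8, 9}
Tree: B1–B2, B1–B3, B3–B4, B4–B5, B2–B6, B2–B7, B6–B8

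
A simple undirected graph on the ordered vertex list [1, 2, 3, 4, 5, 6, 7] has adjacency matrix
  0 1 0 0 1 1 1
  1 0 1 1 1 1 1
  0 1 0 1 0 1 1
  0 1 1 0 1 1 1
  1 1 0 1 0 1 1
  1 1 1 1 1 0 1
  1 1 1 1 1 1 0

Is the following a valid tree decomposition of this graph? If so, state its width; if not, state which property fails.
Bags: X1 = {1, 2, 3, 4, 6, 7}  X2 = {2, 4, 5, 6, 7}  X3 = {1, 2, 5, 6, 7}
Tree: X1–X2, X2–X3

A tree decomposition must satisfy three properties: every vertex lies in some bag; for every edge, both endpoints lie together in some bag; and for every vertex, the bags containing it form a connected subtree. Here bags containing vertex 1 are not connected in the tree, so the decomposition is invalid.

No — bags containing vertex 1 are not connected in the tree.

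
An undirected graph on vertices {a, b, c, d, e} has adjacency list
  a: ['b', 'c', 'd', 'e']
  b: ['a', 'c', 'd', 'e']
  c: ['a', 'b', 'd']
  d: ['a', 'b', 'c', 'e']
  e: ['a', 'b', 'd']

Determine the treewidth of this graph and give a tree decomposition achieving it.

Treewidth 3.
Bags: B1 = {a, b, d, e}  B2 = {a, b, c, d}
Tree: B1–B2

Every bag has size at most 4, so the width is 4 − 1 = 3 and tw(G) ≤ 3. For the lower bound, the 4 vertices {a, b, d, e} are pairwise adjacent, and any tree decomposition puts a clique entirely inside one bag — forcing width ≥ 3. Hence tw(G) = 3 exactly.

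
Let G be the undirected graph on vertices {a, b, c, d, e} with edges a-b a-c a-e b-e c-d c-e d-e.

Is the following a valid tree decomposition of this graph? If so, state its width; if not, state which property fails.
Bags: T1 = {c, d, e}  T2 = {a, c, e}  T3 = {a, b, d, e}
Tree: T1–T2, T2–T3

No — bags containing vertex d are not connected in the tree.

A tree decomposition must satisfy three properties: every vertex lies in some bag; for every edge, both endpoints lie together in some bag; and for every vertex, the bags containing it form a connected subtree. Here bags containing vertex d are not connected in the tree, so the decomposition is invalid.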